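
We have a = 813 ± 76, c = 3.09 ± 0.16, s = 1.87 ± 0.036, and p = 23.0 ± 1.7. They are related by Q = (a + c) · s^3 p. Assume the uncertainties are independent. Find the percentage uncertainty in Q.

Let u = a + c = 816. δu = √(δa² + δc²) = √(5780 + 0.0256) = 76.0, so δu/u = 0.0931.
Q is then a monomial in u, s, p:
δQ/Q = √((δu/u)² + (3·δs/s)² + (1·δp/p)²) = √(0.00867 + 0.00334 + 0.00546) = 0.132

13.2%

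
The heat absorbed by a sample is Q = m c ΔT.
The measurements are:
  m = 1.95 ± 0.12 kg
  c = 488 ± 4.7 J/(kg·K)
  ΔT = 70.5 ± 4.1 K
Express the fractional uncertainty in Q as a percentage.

8.52%

Products/powers → add relative errors in quadrature, weighted by exponent:
  (1·δm/m)² = (1×0.0615)² = 0.00379;  (1·δc/c)² = (1×0.00963)² = 9.28e-05;  (1·δΔT/ΔT)² = (1×0.0582)² = 0.00338
δQ/Q = √(0.00726) = 0.0852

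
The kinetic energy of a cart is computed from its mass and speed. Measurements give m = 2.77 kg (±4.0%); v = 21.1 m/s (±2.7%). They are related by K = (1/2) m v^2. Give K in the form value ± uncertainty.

K is a product of powers, so relative uncertainties combine in quadrature:
  (1·δm/m)² = (1×0.0400)² = 0.00160;  (2·δv/v)² = (2×0.0270)² = 0.00292
δK/K = √(0.00452) = 0.0672
K = 617 J, so δK = 0.0672 × 617 = 41.4 J.

617 ± 41.4 J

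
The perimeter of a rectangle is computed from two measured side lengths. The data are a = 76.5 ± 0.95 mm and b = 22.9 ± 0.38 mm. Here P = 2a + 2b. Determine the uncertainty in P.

Each term contributes (cᵢ δxᵢ)² to (δP)²:
  (2·δa)² = 3.61;  (2·δb)² = 0.578
δP = √(4.19) = 2.05 mm

2.05 mm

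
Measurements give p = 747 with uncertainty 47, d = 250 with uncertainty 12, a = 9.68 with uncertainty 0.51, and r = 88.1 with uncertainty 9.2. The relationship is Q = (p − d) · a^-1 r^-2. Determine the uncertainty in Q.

Let u = p − d = 497. δu = √(δp² + δd²) = √(2210 + 144) = 48.5, so δu/u = 0.0976.
Q is then a monomial in u, a, r:
δQ/Q = √((δu/u)² + (-1·δa/a)² + (-2·δr/r)²) = √(0.00953 + 0.00278 + 0.0436) = 0.236
Q = 0.00661, so δQ = 0.236 × 0.00661 = 0.00156.

0.00156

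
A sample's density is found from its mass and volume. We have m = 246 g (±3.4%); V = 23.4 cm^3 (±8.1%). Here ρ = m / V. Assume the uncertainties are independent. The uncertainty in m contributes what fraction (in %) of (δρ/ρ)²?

15.0%

(δρ/ρ)² = (1·δm/m)² + (-1·δV/V)²
  m term: (1×0.0340)² = 0.00116
  V term: (-1×0.0810)² = 0.00656
Total = 0.00772. Share from m = 0.00116/0.00772 = 0.150.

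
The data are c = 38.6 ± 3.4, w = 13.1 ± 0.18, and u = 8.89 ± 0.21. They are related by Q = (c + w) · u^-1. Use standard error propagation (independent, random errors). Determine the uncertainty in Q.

Let h = c + w = 51.7. δh = √(δc² + δw²) = √(11.6 + 0.0324) = 3.40, so δh/h = 0.0659.
Q is then a monomial in h, u:
δQ/Q = √((δh/h)² + (-1·δu/u)²) = √(0.00434 + 0.000558) = 0.0700
Q = 5.82, so δQ = 0.0700 × 5.82 = 0.407.

0.407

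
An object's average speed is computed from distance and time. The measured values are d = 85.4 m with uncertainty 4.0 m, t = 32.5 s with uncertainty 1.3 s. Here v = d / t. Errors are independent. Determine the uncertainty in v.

0.162 m/s

Relative error in a monomial: (δv/v)² = Σ (nᵢ · δxᵢ/xᵢ)².
  (1·δd/d)² = (1×0.0468)² = 0.00219;  (-1·δt/t)² = (-1×0.0400)² = 0.00160
δv/v = √(0.00379) = 0.0616
v = 2.63 m/s, so δv = 0.0616 × 2.63 = 0.162 m/s.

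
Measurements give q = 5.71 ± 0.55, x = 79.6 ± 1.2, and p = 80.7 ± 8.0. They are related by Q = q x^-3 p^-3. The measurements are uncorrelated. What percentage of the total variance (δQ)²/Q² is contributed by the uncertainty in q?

(δQ/Q)² = (1·δq/q)² + (-3·δx/x)² + (-3·δp/p)²
  q term: (1×0.0963)² = 0.00928
  x term: (-3×0.0151)² = 0.00205
  p term: (-3×0.0991)² = 0.0884
Total = 0.0998. Share from q = 0.00928/0.0998 = 0.0930.

9.30%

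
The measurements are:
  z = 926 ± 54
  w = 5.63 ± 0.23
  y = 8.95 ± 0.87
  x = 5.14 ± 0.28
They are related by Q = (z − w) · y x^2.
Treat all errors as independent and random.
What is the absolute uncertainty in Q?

Let u = z − w = 920. δu = √(δz² + δw²) = √(2920 + 0.0529) = 54.0, so δu/u = 0.0587.
Q is then a monomial in u, y, x:
δQ/Q = √((δu/u)² + (1·δy/y)² + (2·δx/x)²) = √(0.00344 + 0.00945 + 0.0119) = 0.157
Q = 2.18e+05, so δQ = 0.157 × 2.18e+05 = 34200.

34200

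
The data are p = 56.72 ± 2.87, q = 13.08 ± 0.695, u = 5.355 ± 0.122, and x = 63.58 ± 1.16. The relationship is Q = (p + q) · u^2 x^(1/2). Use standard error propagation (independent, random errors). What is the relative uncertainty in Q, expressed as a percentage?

6.28%

Let w = p + q = 69.80. δw = √(δp² + δq²) = √(8.24 + 0.483) = 2.95, so δw/w = 0.0423.
Q is then a monomial in w, u, x:
δQ/Q = √((δw/w)² + (2·δu/u)² + (½·δx/x)²) = √(0.00179 + 0.00208 + 8.32e-05) = 0.0628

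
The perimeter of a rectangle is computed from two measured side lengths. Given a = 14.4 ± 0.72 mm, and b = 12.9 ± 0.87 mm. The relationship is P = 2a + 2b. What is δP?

Absolute uncertainties add in quadrature for a linear combination:
  (2·δa)² = 2.07;  (2·δb)² = 3.03
δP = √(5.10) = 2.26 mm

2.26 mm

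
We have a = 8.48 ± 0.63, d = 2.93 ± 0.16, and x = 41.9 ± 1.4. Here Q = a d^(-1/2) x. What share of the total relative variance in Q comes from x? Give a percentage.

(δQ/Q)² = (1·δa/a)² + (−½·δd/d)² + (1·δx/x)²
  a term: (1×0.0743)² = 0.00552
  d term: (-0.5×0.0546)² = 0.000745
  x term: (1×0.0334)² = 0.00112
Total = 0.00738. Share from x = 0.00112/0.00738 = 0.151.

15.1%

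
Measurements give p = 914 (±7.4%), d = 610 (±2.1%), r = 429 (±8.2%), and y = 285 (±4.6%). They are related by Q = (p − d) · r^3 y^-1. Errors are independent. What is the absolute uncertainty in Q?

2.84e+07

Let u = p − d = 304. δu = √(δp² + δd²) = √(4570 + 164) = 68.8, so δu/u = 0.226.
Q is then a monomial in u, r, y:
δQ/Q = √((δu/u)² + (3·δr/r)² + (-1·δy/y)²) = √(0.0513 + 0.0605 + 0.00212) = 0.338
Q = 8.42e+07, so δQ = 0.338 × 8.42e+07 = 2.84e+07.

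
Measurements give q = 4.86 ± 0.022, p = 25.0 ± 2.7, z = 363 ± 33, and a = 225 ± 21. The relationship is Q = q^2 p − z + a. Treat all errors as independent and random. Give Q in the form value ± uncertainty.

452 ± 75.0

Let w = q^2·p = 590. δw/w = √((2·δq/q)² + (1·δp/p)²) = √(8.2e-05 + 0.0117) = 0.108, so δw = 64.0.
Q = w − z + a: δQ = √(δw² + δz² + δa²) = √(4100 + 1090 + 441) = 75.0
Q = 452.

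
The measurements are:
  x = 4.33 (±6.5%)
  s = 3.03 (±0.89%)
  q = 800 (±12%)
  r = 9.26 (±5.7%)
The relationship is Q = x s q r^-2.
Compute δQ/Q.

0.178

Each factor contributes (exponent × relative error)² to (δQ/Q)²:
  (1·δx/x)² = (1×0.0650)² = 0.00423;  (1·δs/s)² = (1×0.00890)² = 7.92e-05;  (1·δq/q)² = (1×0.120)² = 0.0144;  (-2·δr/r)² = (-2×0.0570)² = 0.0130
δQ/Q = √(0.0317) = 0.178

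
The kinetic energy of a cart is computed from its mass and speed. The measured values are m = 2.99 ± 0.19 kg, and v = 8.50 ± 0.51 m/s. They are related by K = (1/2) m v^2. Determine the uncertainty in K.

Products/powers → add relative errors in quadrature, weighted by exponent:
  (1·δm/m)² = (1×0.0635)² = 0.00404;  (2·δv/v)² = (2×0.0600)² = 0.0144
δK/K = √(0.0184) = 0.136
K = 108 J, so δK = 0.136 × 108 = 14.7 J.

14.7 J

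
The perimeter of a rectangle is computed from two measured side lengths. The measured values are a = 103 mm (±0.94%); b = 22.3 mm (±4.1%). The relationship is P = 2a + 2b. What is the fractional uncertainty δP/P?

Absolute uncertainties add in quadrature for a linear combination:
  (2·δa)² = 3.75;  (2·δb)² = 3.34
δP = √(7.09) = 2.66 mm
P = 251 mm, so δP/P = 2.66/251 = 0.0106.

0.0106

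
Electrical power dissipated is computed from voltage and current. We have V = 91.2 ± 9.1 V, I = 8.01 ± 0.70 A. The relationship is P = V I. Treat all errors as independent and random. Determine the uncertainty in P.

For a monomial P ∝ V, I, fractional errors add in quadrature:
  (1·δV/V)² = (1×0.0998)² = 0.00996;  (1·δI/I)² = (1×0.0874)² = 0.00764
δP/P = √(0.0176) = 0.133
P = 731 W, so δP = 0.133 × 731 = 96.9 W.

96.9 W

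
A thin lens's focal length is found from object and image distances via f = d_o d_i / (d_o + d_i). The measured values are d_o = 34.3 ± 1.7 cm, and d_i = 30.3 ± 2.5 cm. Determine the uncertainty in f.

0.798 cm

∂f/∂d_o = (d_i/(d_o+d_i))² = 0.220;  ∂f/∂d_i = (d_o/(d_o+d_i))² = 0.282
δf = √((∂f/∂d_o · δd_o)² + (∂f/∂d_i · δd_i)²) = √(0.140 + 0.497) = 0.798 cm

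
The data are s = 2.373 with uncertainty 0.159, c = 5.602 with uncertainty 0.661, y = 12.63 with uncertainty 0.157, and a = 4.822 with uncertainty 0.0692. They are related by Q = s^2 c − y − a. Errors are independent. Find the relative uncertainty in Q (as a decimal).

Let p = s^2·c = 31.55. δp/p = √((2·δs/s)² + (1·δc/c)²) = √(0.0180 + 0.0139) = 0.179, so δp = 5.63.
Q = p − y − a: δQ = √(δp² + δy² + δa²) = √(31.7 + 0.0246 + 0.00479) = 5.64
Q = 14.09, so δQ/Q = 5.64/14.09 = 0.400.

0.400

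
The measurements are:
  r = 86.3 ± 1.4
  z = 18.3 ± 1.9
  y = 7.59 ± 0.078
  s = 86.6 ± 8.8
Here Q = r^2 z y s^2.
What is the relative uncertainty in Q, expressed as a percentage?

Q is a product of powers, so relative uncertainties combine in quadrature:
  (2·δr/r)² = (2×0.0162)² = 0.00105;  (1·δz/z)² = (1×0.104)² = 0.0108;  (1·δy/y)² = (1×0.0103)² = 0.000106;  (2·δs/s)² = (2×0.102)² = 0.0413
δQ/Q = √(0.0532) = 0.231

23.1%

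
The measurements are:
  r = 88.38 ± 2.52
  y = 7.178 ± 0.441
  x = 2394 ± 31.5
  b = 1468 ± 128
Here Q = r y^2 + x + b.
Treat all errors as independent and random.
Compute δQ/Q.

Let p = r·y^2 = 4554. δp/p = √((1·δr/r)² + (2·δy/y)²) = √(0.000813 + 0.0151) = 0.126, so δp = 574.
Q = p + x + b: δQ = √(δp² + δx² + δb²) = √(3.3e+05 + 992 + 16400) = 589
Q = 8416, so δQ/Q = 589/8416 = 0.0700.

0.0700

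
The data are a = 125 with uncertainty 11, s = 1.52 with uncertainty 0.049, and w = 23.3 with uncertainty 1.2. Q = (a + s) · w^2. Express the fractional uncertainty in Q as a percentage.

Let u = a + s = 127. δu = √(δa² + δs²) = √(121 + 0.00240) = 11.0, so δu/u = 0.0869.
Q is then a monomial in u, w:
δQ/Q = √((δu/u)² + (2·δw/w)²) = √(0.00756 + 0.0106) = 0.135

13.5%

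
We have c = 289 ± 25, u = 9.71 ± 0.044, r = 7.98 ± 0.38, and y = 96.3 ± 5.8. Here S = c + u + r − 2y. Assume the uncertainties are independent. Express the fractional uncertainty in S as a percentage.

24.2%

Sums and differences: (δS)² = Σ (cᵢ δxᵢ)².
  (δc)² = 625;  (δu)² = 0.00194;  (δr)² = 0.144;  (2·δy)² = 135
δS = √(760) = 27.6
S = 114, so δS/S = 27.6/114 = 0.242.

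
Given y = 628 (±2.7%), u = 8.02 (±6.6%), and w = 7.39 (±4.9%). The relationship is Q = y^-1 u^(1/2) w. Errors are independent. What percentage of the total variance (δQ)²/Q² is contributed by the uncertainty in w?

56.9%

(δQ/Q)² = (-1·δy/y)² + (½·δu/u)² + (1·δw/w)²
  y term: (-1×0.0270)² = 0.000729
  u term: (0.5×0.0660)² = 0.00109
  w term: (1×0.0490)² = 0.00240
Total = 0.00422. Share from w = 0.00240/0.00422 = 0.569.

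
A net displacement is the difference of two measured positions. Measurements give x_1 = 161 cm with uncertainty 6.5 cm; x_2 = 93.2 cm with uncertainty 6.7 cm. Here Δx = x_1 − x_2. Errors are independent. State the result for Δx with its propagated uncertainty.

Δx is a linear combination, so absolute uncertainties add in quadrature:
  (δx_1)² = 42.2;  (δx_2)² = 44.9
δΔx = √(87.1) = 9.33 cm
Δx = 67.8 cm.

67.8 ± 9.33 cm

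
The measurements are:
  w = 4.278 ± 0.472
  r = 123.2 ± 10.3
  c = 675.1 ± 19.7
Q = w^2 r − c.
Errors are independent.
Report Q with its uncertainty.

Let p = w^2·r = 2255. δp/p = √((2·δw/w)² + (1·δr/r)²) = √(0.0487 + 0.00699) = 0.236, so δp = 532.
Q = p − c: δQ = √(δp² + δc²) = √(2.83e+05 + 388) = 532
Q = 1580.

1580 ± 532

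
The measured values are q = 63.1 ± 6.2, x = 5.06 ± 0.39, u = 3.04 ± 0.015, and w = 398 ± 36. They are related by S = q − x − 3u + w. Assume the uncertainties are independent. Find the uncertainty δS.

Sums and differences: (δS)² = Σ (cᵢ δxᵢ)².
  (δq)² = 38.4;  (δx)² = 0.152;  (3·δu)² = 0.00202;  (δw)² = 1300
δS = √(1330) = 36.5

36.5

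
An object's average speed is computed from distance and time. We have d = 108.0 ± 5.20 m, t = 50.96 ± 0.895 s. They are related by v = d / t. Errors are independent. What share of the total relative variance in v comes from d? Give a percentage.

(δv/v)² = (1·δd/d)² + (-1·δt/t)²
  d term: (1×0.0481)² = 0.00232
  t term: (-1×0.0176)² = 0.000308
Total = 0.00263. Share from d = 0.00232/0.00263 = 0.883.

88.3%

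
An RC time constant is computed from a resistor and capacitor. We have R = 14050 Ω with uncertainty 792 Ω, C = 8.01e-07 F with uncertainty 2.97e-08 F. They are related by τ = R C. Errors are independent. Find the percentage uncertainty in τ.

6.75%

For a monomial τ ∝ R, C, fractional errors add in quadrature:
  (1·δR/R)² = (1×0.0564)² = 0.00318;  (1·δC/C)² = (1×0.0371)² = 0.00137
δτ/τ = √(0.00455) = 0.0675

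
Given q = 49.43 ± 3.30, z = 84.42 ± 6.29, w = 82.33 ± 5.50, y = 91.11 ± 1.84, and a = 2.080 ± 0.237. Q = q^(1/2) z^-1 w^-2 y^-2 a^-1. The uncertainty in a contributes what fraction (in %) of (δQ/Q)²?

33.2%

(δQ/Q)² = (½·δq/q)² + (-1·δz/z)² + (-2·δw/w)² + (-2·δy/y)² + (-1·δa/a)²
  q term: (0.5×0.0668)² = 0.00111
  z term: (-1×0.0745)² = 0.00555
  w term: (-2×0.0668)² = 0.0179
  y term: (-2×0.0202)² = 0.00163
  a term: (-1×0.114)² = 0.0130
Total = 0.0391. Share from a = 0.0130/0.0391 = 0.332.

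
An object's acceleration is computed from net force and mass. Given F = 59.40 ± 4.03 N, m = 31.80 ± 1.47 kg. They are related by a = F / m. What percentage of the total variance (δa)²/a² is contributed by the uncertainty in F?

68.3%

(δa/a)² = (1·δF/F)² + (-1·δm/m)²
  F term: (1×0.0678)² = 0.00460
  m term: (-1×0.0462)² = 0.00214
Total = 0.00674. Share from F = 0.00460/0.00674 = 0.683.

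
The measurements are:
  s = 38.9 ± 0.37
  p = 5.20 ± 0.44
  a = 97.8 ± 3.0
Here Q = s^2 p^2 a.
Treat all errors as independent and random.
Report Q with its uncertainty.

Each factor contributes (exponent × relative error)² to (δQ/Q)²:
  (2·δs/s)² = (2×0.00951)² = 0.000362;  (2·δp/p)² = (2×0.0846)² = 0.0286;  (1·δa/a)² = (1×0.0307)² = 0.000941
δQ/Q = √(0.0299) = 0.173
Q = 4e+06, so δQ = 0.173 × 4e+06 = 6.92e+05.

(4.00 ± 0.692) × 10^6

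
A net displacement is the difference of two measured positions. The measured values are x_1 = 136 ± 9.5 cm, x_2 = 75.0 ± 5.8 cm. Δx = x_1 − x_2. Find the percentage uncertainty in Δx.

Absolute uncertainties add in quadrature for a linear combination:
  (δx_1)² = 90.2;  (δx_2)² = 33.6
δΔx = √(124) = 11.1 cm
Δx = 61.0 cm, so δΔx/Δx = 11.1/61.0 = 0.182.

18.2%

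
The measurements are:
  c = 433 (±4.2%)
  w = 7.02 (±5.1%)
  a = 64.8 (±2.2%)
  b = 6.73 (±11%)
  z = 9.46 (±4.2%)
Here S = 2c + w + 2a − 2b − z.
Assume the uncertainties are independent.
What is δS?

36.5

S is a linear combination, so absolute uncertainties add in quadrature:
  (2·δc)² = 1320;  (δw)² = 0.128;  (2·δa)² = 8.13;  (2·δb)² = 2.19;  (δz)² = 0.158
δS = √(1330) = 36.5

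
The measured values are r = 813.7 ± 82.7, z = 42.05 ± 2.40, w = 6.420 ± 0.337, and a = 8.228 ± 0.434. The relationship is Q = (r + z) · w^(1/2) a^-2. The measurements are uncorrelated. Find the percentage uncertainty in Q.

14.5%

Let u = r + z = 855.8. δu = √(δr² + δz²) = √(6840 + 5.76) = 82.7, so δu/u = 0.0967.
Q is then a monomial in u, w, a:
δQ/Q = √((δu/u)² + (½·δw/w)² + (-2·δa/a)²) = √(0.00935 + 0.000689 + 0.0111) = 0.145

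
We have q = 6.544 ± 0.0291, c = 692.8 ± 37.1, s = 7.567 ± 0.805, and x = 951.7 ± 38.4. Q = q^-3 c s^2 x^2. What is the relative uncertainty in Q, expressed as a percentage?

23.4%

Q is a product of powers, so relative uncertainties combine in quadrature:
  (-3·δq/q)² = (-3×0.00445)² = 0.000178;  (1·δc/c)² = (1×0.0536)² = 0.00287;  (2·δs/s)² = (2×0.106)² = 0.0453;  (2·δx/x)² = (2×0.0403)² = 0.00651
δQ/Q = √(0.0548) = 0.234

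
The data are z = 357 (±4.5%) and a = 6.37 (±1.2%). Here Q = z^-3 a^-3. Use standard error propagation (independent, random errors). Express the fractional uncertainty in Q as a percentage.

14.0%

Each factor contributes (exponent × relative error)² to (δQ/Q)²:
  (-3·δz/z)² = (-3×0.0450)² = 0.0182;  (-3·δa/a)² = (-3×0.0120)² = 0.00130
δQ/Q = √(0.0195) = 0.140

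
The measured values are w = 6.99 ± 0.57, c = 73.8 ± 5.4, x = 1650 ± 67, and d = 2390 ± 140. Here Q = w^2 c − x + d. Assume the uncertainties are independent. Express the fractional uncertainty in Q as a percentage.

15.3%

Let p = w^2·c = 3610. δp/p = √((2·δw/w)² + (1·δc/c)²) = √(0.0266 + 0.00535) = 0.179, so δp = 645.
Q = p − x + d: δQ = √(δp² + δx² + δd²) = √(4.15e+05 + 4490 + 19600) = 663
Q = 4350, so δQ/Q = 663/4350 = 0.153.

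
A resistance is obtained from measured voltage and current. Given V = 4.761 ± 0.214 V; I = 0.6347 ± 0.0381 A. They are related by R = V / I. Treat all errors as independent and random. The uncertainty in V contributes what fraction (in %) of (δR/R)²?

35.9%

(δR/R)² = (1·δV/V)² + (-1·δI/I)²
  V term: (1×0.0449)² = 0.00202
  I term: (-1×0.0600)² = 0.00360
Total = 0.00562. Share from V = 0.00202/0.00562 = 0.359.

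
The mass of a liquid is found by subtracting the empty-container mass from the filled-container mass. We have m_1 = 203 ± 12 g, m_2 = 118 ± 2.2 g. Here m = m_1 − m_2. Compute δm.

Absolute uncertainties add in quadrature for a linear combination:
  (δm_1)² = 144;  (δm_2)² = 4.84
δm = √(149) = 12.2 g

12.2 g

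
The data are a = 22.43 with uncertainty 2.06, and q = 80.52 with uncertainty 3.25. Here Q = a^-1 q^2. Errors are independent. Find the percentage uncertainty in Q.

For a monomial Q ∝ a^-1, q^2, fractional errors add in quadrature:
  (-1·δa/a)² = (-1×0.0918)² = 0.00843;  (2·δq/q)² = (2×0.0404)² = 0.00652
δQ/Q = √(0.0150) = 0.122

12.2%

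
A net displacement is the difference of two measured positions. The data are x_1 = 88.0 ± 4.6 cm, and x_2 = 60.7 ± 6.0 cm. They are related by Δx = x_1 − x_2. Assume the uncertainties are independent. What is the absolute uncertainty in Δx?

7.56 cm

Absolute uncertainties add in quadrature for a linear combination:
  (δx_1)² = 21.2;  (δx_2)² = 36.0
δΔx = √(57.2) = 7.56 cm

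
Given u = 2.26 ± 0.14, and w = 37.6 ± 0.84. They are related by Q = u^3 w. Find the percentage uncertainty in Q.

18.7%

Relative error in a monomial: (δQ/Q)² = Σ (nᵢ · δxᵢ/xᵢ)².
  (3·δu/u)² = (3×0.0619)² = 0.0345;  (1·δw/w)² = (1×0.0223)² = 0.000499
δQ/Q = √(0.0350) = 0.187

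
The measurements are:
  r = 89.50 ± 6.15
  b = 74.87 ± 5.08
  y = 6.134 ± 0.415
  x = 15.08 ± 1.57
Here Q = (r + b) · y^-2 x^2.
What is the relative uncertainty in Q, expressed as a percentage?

Let u = r + b = 164.4. δu = √(δr² + δb²) = √(37.8 + 25.8) = 7.98, so δu/u = 0.0485.
Q is then a monomial in u, y, x:
δQ/Q = √((δu/u)² + (-2·δy/y)² + (2·δx/x)²) = √(0.00236 + 0.0183 + 0.0434) = 0.253

25.3%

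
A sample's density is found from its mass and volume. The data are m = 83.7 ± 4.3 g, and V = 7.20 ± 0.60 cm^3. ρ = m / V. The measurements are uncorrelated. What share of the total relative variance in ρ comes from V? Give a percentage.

(δρ/ρ)² = (1·δm/m)² + (-1·δV/V)²
  m term: (1×0.0514)² = 0.00264
  V term: (-1×0.0833)² = 0.00694
Total = 0.00958. Share from V = 0.00694/0.00958 = 0.725.

72.5%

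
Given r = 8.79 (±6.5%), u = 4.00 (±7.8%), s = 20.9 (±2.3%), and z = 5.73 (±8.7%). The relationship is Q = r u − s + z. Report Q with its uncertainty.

20.0 ± 3.64

Let p = r·u = 35.2. δp/p = √((1·δr/r)² + (1·δu/u)²) = √(0.00423 + 0.00608) = 0.102, so δp = 3.57.
Q = p − s + z: δQ = √(δp² + δs² + δz²) = √(12.7 + 0.231 + 0.249) = 3.64
Q = 20.0.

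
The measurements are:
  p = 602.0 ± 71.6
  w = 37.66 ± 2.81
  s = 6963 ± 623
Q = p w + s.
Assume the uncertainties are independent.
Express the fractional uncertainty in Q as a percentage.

10.9%

Let h = p·w = 22670. δh/h = √((1·δp/p)² + (1·δw/w)²) = √(0.0141 + 0.00557) = 0.140, so δh = 3180.
Q = h + s: δQ = √(δh² + δs²) = √(1.01e+07 + 3.88e+05) = 3240
Q = 29630, so δQ/Q = 3240/29630 = 0.109.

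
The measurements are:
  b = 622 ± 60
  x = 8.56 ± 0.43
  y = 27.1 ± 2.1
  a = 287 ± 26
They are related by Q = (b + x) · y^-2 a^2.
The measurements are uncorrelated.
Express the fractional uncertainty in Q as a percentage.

Let u = b + x = 631. δu = √(δb² + δx²) = √(3600 + 0.185) = 60.0, so δu/u = 0.0952.
Q is then a monomial in u, y, a:
δQ/Q = √((δu/u)² + (-2·δy/y)² + (2·δa/a)²) = √(0.00905 + 0.0240 + 0.0328) = 0.257

25.7%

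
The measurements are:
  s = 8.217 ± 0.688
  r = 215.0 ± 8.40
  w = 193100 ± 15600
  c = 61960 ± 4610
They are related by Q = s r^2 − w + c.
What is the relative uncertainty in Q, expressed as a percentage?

Let p = s·r^2 = 379800. δp/p = √((1·δs/s)² + (2·δr/r)²) = √(0.00701 + 0.00611) = 0.115, so δp = 43500.
Q = p − w + c: δQ = √(δp² + δw² + δc²) = √(1.89e+09 + 2.43e+08 + 2.13e+07) = 46400
Q = 248700, so δQ/Q = 46400/248700 = 0.187.

18.7%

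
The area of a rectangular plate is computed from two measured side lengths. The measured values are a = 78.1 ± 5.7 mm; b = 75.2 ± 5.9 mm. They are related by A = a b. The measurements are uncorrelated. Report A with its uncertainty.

5870 ± 629 mm^2

Each factor contributes (exponent × relative error)² to (δA/A)²:
  (1·δa/a)² = (1×0.0730)² = 0.00533;  (1·δb/b)² = (1×0.0785)² = 0.00616
δA/A = √(0.0115) = 0.107
A = 5870 mm^2, so δA = 0.107 × 5870 = 629 mm^2.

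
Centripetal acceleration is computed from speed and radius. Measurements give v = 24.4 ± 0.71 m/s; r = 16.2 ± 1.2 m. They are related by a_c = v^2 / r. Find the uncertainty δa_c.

a_c is a product of powers, so relative uncertainties combine in quadrature:
  (2·δv/v)² = (2×0.0291)² = 0.00339;  (-1·δr/r)² = (-1×0.0741)² = 0.00549
δa_c/a_c = √(0.00887) = 0.0942
a_c = 36.8 m/s^2, so δa_c = 0.0942 × 36.8 = 3.46 m/s^2.

3.46 m/s^2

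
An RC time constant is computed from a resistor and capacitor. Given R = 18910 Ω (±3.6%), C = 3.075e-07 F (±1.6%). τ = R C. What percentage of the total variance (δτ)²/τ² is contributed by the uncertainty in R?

(δτ/τ)² = (1·δR/R)² + (1·δC/C)²
  R term: (1×0.0360)² = 0.00130
  C term: (1×0.0160)² = 0.000256
Total = 0.00155. Share from R = 0.00130/0.00155 = 0.835.

83.5%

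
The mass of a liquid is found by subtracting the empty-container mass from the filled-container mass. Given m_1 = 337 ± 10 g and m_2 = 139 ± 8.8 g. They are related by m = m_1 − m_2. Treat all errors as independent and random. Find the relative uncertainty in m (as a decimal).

m is a linear combination, so absolute uncertainties add in quadrature:
  (δm_1)² = 100;  (δm_2)² = 77.4
δm = √(177) = 13.3 g
m = 198 g, so δm/m = 13.3/198 = 0.0673.

0.0673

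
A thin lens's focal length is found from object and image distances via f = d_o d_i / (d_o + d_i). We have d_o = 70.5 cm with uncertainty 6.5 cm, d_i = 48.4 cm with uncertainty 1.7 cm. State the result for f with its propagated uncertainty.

∂f/∂d_o = (d_i/(d_o+d_i))² = 0.166;  ∂f/∂d_i = (d_o/(d_o+d_i))² = 0.352
δf = √((∂f/∂d_o · δd_o)² + (∂f/∂d_i · δd_i)²) = √(1.16 + 0.357) = 1.23 cm
f = 28.7 cm.

28.7 ± 1.23 cm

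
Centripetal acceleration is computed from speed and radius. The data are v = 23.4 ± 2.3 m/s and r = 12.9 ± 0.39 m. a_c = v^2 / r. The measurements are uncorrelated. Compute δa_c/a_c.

0.199

Products/powers → add relative errors in quadrature, weighted by exponent:
  (2·δv/v)² = (2×0.0983)² = 0.0386;  (-1·δr/r)² = (-1×0.0302)² = 0.000914
δa_c/a_c = √(0.0396) = 0.199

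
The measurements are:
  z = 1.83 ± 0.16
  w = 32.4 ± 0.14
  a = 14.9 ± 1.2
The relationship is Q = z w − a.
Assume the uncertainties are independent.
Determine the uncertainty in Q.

5.33

Let p = z·w = 59.3. δp/p = √((1·δz/z)² + (1·δw/w)²) = √(0.00764 + 1.87e-05) = 0.0875, so δp = 5.19.
Q = p − a: δQ = √(δp² + δa²) = √(26.9 + 1.44) = 5.33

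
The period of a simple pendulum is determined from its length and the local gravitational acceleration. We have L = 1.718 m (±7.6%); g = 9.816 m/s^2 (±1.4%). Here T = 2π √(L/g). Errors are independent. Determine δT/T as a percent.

3.86%

For a monomial T ∝ L^(1/2), g^(-1/2), fractional errors add in quadrature:
  (½·δL/L)² = (0.5×0.0760)² = 0.00144;  (−½·δg/g)² = (-0.5×0.0140)² = 4.9e-05
δT/T = √(0.00149) = 0.0386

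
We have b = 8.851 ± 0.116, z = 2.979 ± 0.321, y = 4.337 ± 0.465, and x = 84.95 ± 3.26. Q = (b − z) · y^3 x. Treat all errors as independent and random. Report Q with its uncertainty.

40690 ± 13400

Let u = b − z = 5.872. δu = √(δb² + δz²) = √(0.0135 + 0.103) = 0.341, so δu/u = 0.0581.
Q is then a monomial in u, y, x:
δQ/Q = √((δu/u)² + (3·δy/y)² + (1·δx/x)²) = √(0.00338 + 0.103 + 0.00147) = 0.329
Q = 40690, so δQ = 0.329 × 40690 = 13400.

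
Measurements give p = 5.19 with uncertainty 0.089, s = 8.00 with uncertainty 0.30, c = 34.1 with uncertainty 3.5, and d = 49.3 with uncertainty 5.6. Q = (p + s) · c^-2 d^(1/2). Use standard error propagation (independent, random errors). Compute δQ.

0.0171

Let u = p + s = 13.2. δu = √(δp² + δs²) = √(0.00792 + 0.0900) = 0.313, so δu/u = 0.0237.
Q is then a monomial in u, c, d:
δQ/Q = √((δu/u)² + (-2·δc/c)² + (½·δd/d)²) = √(0.000563 + 0.0421 + 0.00323) = 0.214
Q = 0.0796, so δQ = 0.214 × 0.0796 = 0.0171.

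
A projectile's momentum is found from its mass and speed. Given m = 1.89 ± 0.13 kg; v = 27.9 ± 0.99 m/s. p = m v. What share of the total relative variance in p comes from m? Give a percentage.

79.0%

(δp/p)² = (1·δm/m)² + (1·δv/v)²
  m term: (1×0.0688)² = 0.00473
  v term: (1×0.0355)² = 0.00126
Total = 0.00599. Share from m = 0.00473/0.00599 = 0.790.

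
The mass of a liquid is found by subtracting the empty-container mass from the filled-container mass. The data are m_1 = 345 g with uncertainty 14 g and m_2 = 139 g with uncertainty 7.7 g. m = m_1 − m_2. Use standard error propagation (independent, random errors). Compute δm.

16.0 g

m is a linear combination, so absolute uncertainties add in quadrature:
  (δm_1)² = 196;  (δm_2)² = 59.3
δm = √(255) = 16.0 g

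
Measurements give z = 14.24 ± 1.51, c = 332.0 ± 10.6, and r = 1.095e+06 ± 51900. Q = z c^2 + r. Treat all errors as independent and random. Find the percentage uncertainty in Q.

Let p = z·c^2 = 1.57e+06. δp/p = √((1·δz/z)² + (2·δc/c)²) = √(0.0112 + 0.00408) = 0.124, so δp = 1.94e+05.
Q = p + r: δQ = √(δp² + δr²) = √(3.77e+10 + 2.69e+09) = 2.01e+05
Q = 2.665e+06, so δQ/Q = 2.01e+05/2.665e+06 = 0.0755.

7.55%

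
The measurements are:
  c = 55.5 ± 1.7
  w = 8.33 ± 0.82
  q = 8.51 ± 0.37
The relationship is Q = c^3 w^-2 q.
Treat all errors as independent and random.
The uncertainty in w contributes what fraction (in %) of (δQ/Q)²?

(δQ/Q)² = (3·δc/c)² + (-2·δw/w)² + (1·δq/q)²
  c term: (3×0.0306)² = 0.00844
  w term: (-2×0.0984)² = 0.0388
  q term: (1×0.0435)² = 0.00189
Total = 0.0491. Share from w = 0.0388/0.0491 = 0.790.

79.0%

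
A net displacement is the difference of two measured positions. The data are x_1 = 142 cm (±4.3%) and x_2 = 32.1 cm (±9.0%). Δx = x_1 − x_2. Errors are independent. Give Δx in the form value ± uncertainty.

110 ± 6.75 cm

Absolute uncertainties add in quadrature for a linear combination:
  (δx_1)² = 37.3;  (δx_2)² = 8.35
δΔx = √(45.6) = 6.75 cm
Δx = 110 cm.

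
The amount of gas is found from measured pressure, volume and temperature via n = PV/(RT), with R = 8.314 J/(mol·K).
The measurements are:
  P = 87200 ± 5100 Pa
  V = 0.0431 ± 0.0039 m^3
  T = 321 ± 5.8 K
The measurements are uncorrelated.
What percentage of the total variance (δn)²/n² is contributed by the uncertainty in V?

68.6%

(δn/n)² = (1·δP/P)² + (1·δV/V)² + (-1·δT/T)²
  P term: (1×0.0585)² = 0.00342
  V term: (1×0.0905)² = 0.00819
  T term: (-1×0.0181)² = 0.000326
Total = 0.0119. Share from V = 0.00819/0.0119 = 0.686.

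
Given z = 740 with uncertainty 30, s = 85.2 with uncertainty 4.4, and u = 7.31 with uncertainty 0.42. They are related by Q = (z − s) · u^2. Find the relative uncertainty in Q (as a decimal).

0.124

Let w = z − s = 655. δw = √(δz² + δs²) = √(900 + 19.4) = 30.3, so δw/w = 0.0463.
Q is then a monomial in w, u:
δQ/Q = √((δw/w)² + (2·δu/u)²) = √(0.00214 + 0.0132) = 0.124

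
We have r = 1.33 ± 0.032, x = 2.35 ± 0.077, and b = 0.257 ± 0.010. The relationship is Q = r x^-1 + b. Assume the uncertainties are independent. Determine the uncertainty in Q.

Let p = r·x^-1 = 0.566. δp/p = √((1·δr/r)² + (-1·δx/x)²) = √(0.000579 + 0.00107) = 0.0407, so δp = 0.0230.
Q = p + b: δQ = √(δp² + δb²) = √(0.000529 + 0.000100) = 0.0251

0.0251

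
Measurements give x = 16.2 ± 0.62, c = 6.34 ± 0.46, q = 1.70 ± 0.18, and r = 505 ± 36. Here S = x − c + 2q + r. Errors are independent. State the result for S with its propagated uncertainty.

518 ± 36.0

Absolute uncertainties add in quadrature for a linear combination:
  (δx)² = 0.384;  (δc)² = 0.212;  (2·δq)² = 0.130;  (δr)² = 1300
δS = √(1300) = 36.0
S = 518.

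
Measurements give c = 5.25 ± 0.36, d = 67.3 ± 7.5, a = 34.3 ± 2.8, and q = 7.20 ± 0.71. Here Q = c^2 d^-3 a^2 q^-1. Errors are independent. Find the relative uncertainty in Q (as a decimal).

Each factor contributes (exponent × relative error)² to (δQ/Q)²:
  (2·δc/c)² = (2×0.0686)² = 0.0188;  (-3·δd/d)² = (-3×0.111)² = 0.112;  (2·δa/a)² = (2×0.0816)² = 0.0267;  (-1·δq/q)² = (-1×0.0986)² = 0.00972
δQ/Q = √(0.167) = 0.409

0.409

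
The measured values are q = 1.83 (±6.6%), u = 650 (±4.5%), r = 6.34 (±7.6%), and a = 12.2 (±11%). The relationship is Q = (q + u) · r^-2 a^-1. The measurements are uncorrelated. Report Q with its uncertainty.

1.33 ± 0.256

Let w = q + u = 652. δw = √(δq² + δu²) = √(0.0146 + 856) = 29.3, so δw/w = 0.0449.
Q is then a monomial in w, r, a:
δQ/Q = √((δw/w)² + (-2·δr/r)² + (-1·δa/a)²) = √(0.00201 + 0.0231 + 0.0121) = 0.193
Q = 1.33, so δQ = 0.193 × 1.33 = 0.256.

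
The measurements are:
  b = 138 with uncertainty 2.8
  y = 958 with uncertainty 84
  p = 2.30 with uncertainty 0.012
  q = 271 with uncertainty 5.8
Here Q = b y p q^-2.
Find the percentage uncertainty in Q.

Relative error in a monomial: (δQ/Q)² = Σ (nᵢ · δxᵢ/xᵢ)².
  (1·δb/b)² = (1×0.0203)² = 0.000412;  (1·δy/y)² = (1×0.0877)² = 0.00769;  (1·δp/p)² = (1×0.00522)² = 2.72e-05;  (-2·δq/q)² = (-2×0.0214)² = 0.00183
δQ/Q = √(0.00996) = 0.0998

9.98%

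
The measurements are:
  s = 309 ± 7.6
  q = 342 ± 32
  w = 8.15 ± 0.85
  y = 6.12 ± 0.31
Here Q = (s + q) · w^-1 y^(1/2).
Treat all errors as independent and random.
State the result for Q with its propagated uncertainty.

198 ± 23.4

Let u = s + q = 651. δu = √(δs² + δq²) = √(57.8 + 1020) = 32.9, so δu/u = 0.0505.
Q is then a monomial in u, w, y:
δQ/Q = √((δu/u)² + (-1·δw/w)² + (½·δy/y)²) = √(0.00255 + 0.0109 + 0.000641) = 0.119
Q = 198, so δQ = 0.119 × 198 = 23.4.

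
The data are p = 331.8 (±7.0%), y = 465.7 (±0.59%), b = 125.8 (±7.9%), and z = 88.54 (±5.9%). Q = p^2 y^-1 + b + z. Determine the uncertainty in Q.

Let w = p^2·y^-1 = 236.4. δw/w = √((2·δp/p)² + (-1·δy/y)²) = √(0.0196 + 3.48e-05) = 0.140, so δw = 33.1.
Q = w + b + z: δQ = √(δw² + δb² + δz²) = √(1100 + 98.8 + 27.3) = 35.0

35.0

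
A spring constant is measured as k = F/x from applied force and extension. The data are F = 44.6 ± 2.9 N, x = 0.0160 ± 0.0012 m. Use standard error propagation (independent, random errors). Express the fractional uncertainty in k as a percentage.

Each factor contributes (exponent × relative error)² to (δk/k)²:
  (1·δF/F)² = (1×0.0650)² = 0.00423;  (-1·δx/x)² = (-1×0.0750)² = 0.00562
δk/k = √(0.00985) = 0.0993

9.93%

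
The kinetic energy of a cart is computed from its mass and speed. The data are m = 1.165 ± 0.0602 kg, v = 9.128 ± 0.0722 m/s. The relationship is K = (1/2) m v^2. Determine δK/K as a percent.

Since K is a product/quotient, work with relative uncertainties:
  (1·δm/m)² = (1×0.0517)² = 0.00267;  (2·δv/v)² = (2×0.00791)² = 0.000250
δK/K = √(0.00292) = 0.0540

5.40%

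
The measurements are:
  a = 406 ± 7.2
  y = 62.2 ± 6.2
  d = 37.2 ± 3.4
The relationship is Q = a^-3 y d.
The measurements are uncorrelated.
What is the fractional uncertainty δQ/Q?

0.145

Q is a product of powers, so relative uncertainties combine in quadrature:
  (-3·δa/a)² = (-3×0.0177)² = 0.00283;  (1·δy/y)² = (1×0.0997)² = 0.00994;  (1·δd/d)² = (1×0.0914)² = 0.00835
δQ/Q = √(0.0211) = 0.145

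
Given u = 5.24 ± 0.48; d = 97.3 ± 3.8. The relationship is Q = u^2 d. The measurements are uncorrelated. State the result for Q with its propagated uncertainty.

2670 ± 500

For a monomial Q ∝ u^2, d, fractional errors add in quadrature:
  (2·δu/u)² = (2×0.0916)² = 0.0336;  (1·δd/d)² = (1×0.0391)² = 0.00153
δQ/Q = √(0.0351) = 0.187
Q = 2670, so δQ = 0.187 × 2670 = 500.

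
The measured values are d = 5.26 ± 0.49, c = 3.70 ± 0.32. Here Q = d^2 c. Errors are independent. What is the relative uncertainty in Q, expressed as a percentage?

Products/powers → add relative errors in quadrature, weighted by exponent:
  (2·δd/d)² = (2×0.0932)² = 0.0347;  (1·δc/c)² = (1×0.0865)² = 0.00748
δQ/Q = √(0.0422) = 0.205

20.5%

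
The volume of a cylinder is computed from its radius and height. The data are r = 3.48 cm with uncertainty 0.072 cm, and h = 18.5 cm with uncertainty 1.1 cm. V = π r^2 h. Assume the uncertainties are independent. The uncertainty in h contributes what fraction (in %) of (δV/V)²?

67.4%

(δV/V)² = (2·δr/r)² + (1·δh/h)²
  r term: (2×0.0207)² = 0.00171
  h term: (1×0.0595)² = 0.00354
Total = 0.00525. Share from h = 0.00354/0.00525 = 0.674.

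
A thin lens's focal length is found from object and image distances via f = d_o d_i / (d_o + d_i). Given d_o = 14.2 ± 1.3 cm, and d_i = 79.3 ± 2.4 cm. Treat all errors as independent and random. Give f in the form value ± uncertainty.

∂f/∂d_o = (d_i/(d_o+d_i))² = 0.719;  ∂f/∂d_i = (d_o/(d_o+d_i))² = 0.0231
δf = √((∂f/∂d_o · δd_o)² + (∂f/∂d_i · δd_i)²) = √(0.874 + 0.00306) = 0.937 cm
f = 12.0 cm.

12.0 ± 0.937 cm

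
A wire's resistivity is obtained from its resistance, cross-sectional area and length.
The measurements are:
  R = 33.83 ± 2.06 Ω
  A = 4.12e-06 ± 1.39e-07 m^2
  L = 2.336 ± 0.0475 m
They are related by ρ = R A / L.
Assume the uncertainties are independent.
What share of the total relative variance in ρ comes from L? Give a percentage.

7.86%

(δρ/ρ)² = (1·δR/R)² + (1·δA/A)² + (-1·δL/L)²
  R term: (1×0.0609)² = 0.00371
  A term: (1×0.0337)² = 0.00114
  L term: (-1×0.0203)² = 0.000413
Total = 0.00526. Share from L = 0.000413/0.00526 = 0.0786.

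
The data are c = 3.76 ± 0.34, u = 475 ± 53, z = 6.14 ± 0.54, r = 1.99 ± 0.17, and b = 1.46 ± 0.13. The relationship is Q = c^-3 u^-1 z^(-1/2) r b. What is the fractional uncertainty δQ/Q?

Each factor contributes (exponent × relative error)² to (δQ/Q)²:
  (-3·δc/c)² = (-3×0.0904)² = 0.0736;  (-1·δu/u)² = (-1×0.112)² = 0.0124;  (−½·δz/z)² = (-0.5×0.0879)² = 0.00193;  (1·δr/r)² = (1×0.0854)² = 0.00730;  (1·δb/b)² = (1×0.0890)² = 0.00793
δQ/Q = √(0.103) = 0.321

0.321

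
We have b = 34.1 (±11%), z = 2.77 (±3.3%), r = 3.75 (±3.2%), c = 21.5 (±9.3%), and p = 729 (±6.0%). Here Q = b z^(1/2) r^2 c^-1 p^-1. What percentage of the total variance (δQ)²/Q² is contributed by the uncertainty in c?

(δQ/Q)² = (1·δb/b)² + (½·δz/z)² + (2·δr/r)² + (-1·δc/c)² + (-1·δp/p)²
  b term: (1×0.110)² = 0.0121
  z term: (0.5×0.0330)² = 0.000272
  r term: (2×0.0320)² = 0.00410
  c term: (-1×0.0930)² = 0.00865
  p term: (-1×0.0600)² = 0.00360
Total = 0.0287. Share from c = 0.00865/0.0287 = 0.301.

30.1%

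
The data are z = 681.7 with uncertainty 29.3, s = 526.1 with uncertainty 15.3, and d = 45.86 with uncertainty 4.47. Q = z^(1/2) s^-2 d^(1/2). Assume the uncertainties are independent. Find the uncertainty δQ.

5.04e-05

Each factor contributes (exponent × relative error)² to (δQ/Q)²:
  (½·δz/z)² = (0.5×0.0430)² = 0.000462;  (-2·δs/s)² = (-2×0.0291)² = 0.00338;  (½·δd/d)² = (0.5×0.0975)² = 0.00238
δQ/Q = √(0.00622) = 0.0789
Q = 0.0006388, so δQ = 0.0789 × 0.0006388 = 5.04e-05.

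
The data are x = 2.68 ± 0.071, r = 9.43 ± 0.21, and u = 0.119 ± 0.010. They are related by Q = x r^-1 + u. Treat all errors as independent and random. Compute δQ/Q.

0.0348

Let p = x·r^-1 = 0.284. δp/p = √((1·δx/x)² + (-1·δr/r)²) = √(0.000702 + 0.000496) = 0.0346, so δp = 0.00984.
Q = p + u: δQ = √(δp² + δu²) = √(9.67e-05 + 0.000100) = 0.0140
Q = 0.403, so δQ/Q = 0.0140/0.403 = 0.0348.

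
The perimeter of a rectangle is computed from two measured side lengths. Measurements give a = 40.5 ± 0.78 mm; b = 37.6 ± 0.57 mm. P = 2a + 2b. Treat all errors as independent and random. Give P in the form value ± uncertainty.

For a sum/difference, combine absolute errors in quadrature:
  (2·δa)² = 2.43;  (2·δb)² = 1.30
δP = √(3.73) = 1.93 mm
P = 156 mm.

156 ± 1.93 mm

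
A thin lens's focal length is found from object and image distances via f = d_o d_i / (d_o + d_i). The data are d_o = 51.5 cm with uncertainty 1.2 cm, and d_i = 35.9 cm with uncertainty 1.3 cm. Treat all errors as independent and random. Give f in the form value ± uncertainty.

∂f/∂d_o = (d_i/(d_o+d_i))² = 0.169;  ∂f/∂d_i = (d_o/(d_o+d_i))² = 0.347
δf = √((∂f/∂d_o · δd_o)² + (∂f/∂d_i · δd_i)²) = √(0.0410 + 0.204) = 0.495 cm
f = 21.2 cm.

21.2 ± 0.495 cm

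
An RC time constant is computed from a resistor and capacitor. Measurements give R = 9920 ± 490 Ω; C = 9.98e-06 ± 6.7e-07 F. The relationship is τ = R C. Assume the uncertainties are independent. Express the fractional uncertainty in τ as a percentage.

For a monomial τ ∝ R, C, fractional errors add in quadrature:
  (1·δR/R)² = (1×0.0494)² = 0.00244;  (1·δC/C)² = (1×0.0671)² = 0.00451
δτ/τ = √(0.00695) = 0.0833

8.33%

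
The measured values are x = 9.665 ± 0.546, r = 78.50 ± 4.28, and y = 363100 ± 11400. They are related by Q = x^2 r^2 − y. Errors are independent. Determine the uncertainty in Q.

91100

Let p = x^2·r^2 = 575600. δp/p = √((2·δx/x)² + (2·δr/r)²) = √(0.0128 + 0.0119) = 0.157, so δp = 90400.
Q = p − y: δQ = √(δp² + δy²) = √(8.17e+09 + 1.3e+08) = 91100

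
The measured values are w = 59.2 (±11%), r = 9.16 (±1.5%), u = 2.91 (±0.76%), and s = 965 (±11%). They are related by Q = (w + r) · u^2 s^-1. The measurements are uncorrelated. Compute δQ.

Let h = w + r = 68.4. δh = √(δw² + δr²) = √(42.4 + 0.0189) = 6.51, so δh/h = 0.0953.
Q is then a monomial in h, u, s:
δQ/Q = √((δh/h)² + (2·δu/u)² + (-1·δs/s)²) = √(0.00908 + 0.000231 + 0.0121) = 0.146
Q = 0.600, so δQ = 0.146 × 0.600 = 0.0878.

0.0878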